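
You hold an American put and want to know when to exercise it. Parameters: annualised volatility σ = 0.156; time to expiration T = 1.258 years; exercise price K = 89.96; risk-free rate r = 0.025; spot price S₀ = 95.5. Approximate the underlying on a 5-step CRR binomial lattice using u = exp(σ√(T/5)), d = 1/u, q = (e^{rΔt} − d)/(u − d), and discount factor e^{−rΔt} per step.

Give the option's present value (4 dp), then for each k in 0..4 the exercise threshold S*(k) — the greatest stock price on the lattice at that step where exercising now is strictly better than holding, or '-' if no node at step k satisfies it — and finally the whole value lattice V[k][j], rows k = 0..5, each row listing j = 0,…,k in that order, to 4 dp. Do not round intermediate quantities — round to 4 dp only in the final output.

params: Δt=0.25160 u=1.08139 d=0.92473 q=0.52073 e^(-rΔt)=0.99373
t_5 payoffs: 25.3816 14.4414 1.6479 0.0000 0.0000 0.0000
t_4: node(4,0) S=69.8346 payoff=20.1254 vs cont=19.5613 → 20.1254 [stop]  node(4,1) S=81.6652 payoff=8.2948 vs cont=7.7307 → 8.2948 [stop]  node(4,2) S=95.5000 payoff=0.0000 vs cont=0.7848 → 0.7848 [wait]  node(4,3) S=111.6785 payoff=0.0000 vs cont=0.0000 → 0.0000 [wait]  node(4,4) S=130.5979 payoff=0.0000 vs cont=0.0000 → 0.0000 [wait]  ⇒ S*(4)=81.6652
t_3: node(3,0) S=75.5186 payoff=14.4414 vs cont=13.8774 → 14.4414 [stop]  node(3,1) S=88.3121 payoff=1.6479 vs cont=4.3567 → 4.3567 [wait]  node(3,2) S=103.2729 payoff=0.0000 vs cont=0.3738 → 0.3738 [wait]  node(3,3) S=120.7683 payoff=0.0000 vs cont=0.0000 → 0.0000 [wait]  ⇒ S*(3)=75.5186
t_2: node(2,0) S=81.6652 payoff=8.2948 vs cont=9.1324 → 9.1324 [wait]  node(2,1) S=95.5000 payoff=0.0000 vs cont=2.2684 → 2.2684 [wait]  node(2,2) S=111.6785 payoff=0.0000 vs cont=0.1780 → 0.1780 [wait]  ⇒ S*(2)=-
t_1: node(1,0) S=88.3121 payoff=1.6479 vs cont=5.5233 → 5.5233 [wait]  node(1,1) S=103.2729 payoff=0.0000 vs cont=1.1725 → 1.1725 [wait]  ⇒ S*(1)=-
t_0: node(0,0) S=95.5000 payoff=0.0000 vs cont=3.2373 → 3.2373 [wait]  ⇒ S*(0)=-

price = 3.2373
boundary = - - - 75.5186 81.6652
tree:
3.2373
5.5233 1.1725
9.1324 2.2684 0.1780
14.4414 4.3567 0.3738 0.0000
20.1254 8.2948 0.7848 0.0000 0.0000
25.3816 14.4414 1.6479 0.0000 0.0000 0.0000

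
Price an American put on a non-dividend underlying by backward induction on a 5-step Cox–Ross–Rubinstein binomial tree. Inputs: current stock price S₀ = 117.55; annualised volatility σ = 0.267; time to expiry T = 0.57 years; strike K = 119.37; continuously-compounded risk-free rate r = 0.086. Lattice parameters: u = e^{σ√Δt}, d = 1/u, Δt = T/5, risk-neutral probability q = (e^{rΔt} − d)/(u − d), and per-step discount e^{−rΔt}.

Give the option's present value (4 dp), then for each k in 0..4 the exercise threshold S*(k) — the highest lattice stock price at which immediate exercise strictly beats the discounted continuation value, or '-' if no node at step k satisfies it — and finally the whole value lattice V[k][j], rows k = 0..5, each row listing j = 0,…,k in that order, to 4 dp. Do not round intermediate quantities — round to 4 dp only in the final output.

price = 8.4300
boundary = - - 98.1566 89.6950 98.1566
tree:
8.4300
13.6548 3.9907
21.2134 7.2597 1.1894
29.6750 12.7483 2.5667 0.0000
37.4072 21.2134 5.5391 0.0000 0.0000
44.4728 29.6750 11.9535 0.0000 0.0000 0.0000

Δt=0.11400  u=1.09434  d=0.91379  q=0.53205  discount=0.99024
step 5 (expiry): payoffs max(K−S,0) = 44.4728 29.6750 11.9535 0.0000 0.0000 0.0000
step 4: (k=4,j=0): S=81.9628, (K−S)⁺=37.4072, hold=36.2426 ⇒ V=37.4072 exercise | (k=4,j=1): S=98.1566, (K−S)⁺=21.2134, hold=20.0488 ⇒ V=21.2134 exercise | (k=4,j=2): S=117.5500, (K−S)⁺=1.8200, hold=5.5391 ⇒ V=5.5391 continue | (k=4,j=3): S=140.7750, (K−S)⁺=0.0000, hold=0.0000 ⇒ V=0.0000 continue | (k=4,j=4): S=168.5887, (K−S)⁺=0.0000, hold=0.0000 ⇒ V=0.0000 continue  boundary S*=98.1566
step 3: (k=3,j=0): S=89.6950, (K−S)⁺=29.6750, hold=28.5104 ⇒ V=29.6750 exercise | (k=3,j=1): S=107.4165, (K−S)⁺=11.9535, hold=12.7483 ⇒ V=12.7483 continue | (k=3,j=2): S=128.6394, (K−S)⁺=0.0000, hold=2.5667 ⇒ V=2.5667 continue | (k=3,j=3): S=154.0554, (K−S)⁺=0.0000, hold=0.0000 ⇒ V=0.0000 continue  boundary S*=89.6950
step 2: (k=2,j=0): S=98.1566, (K−S)⁺=21.2134, hold=20.4675 ⇒ V=21.2134 exercise | (k=2,j=1): S=117.5500, (K−S)⁺=1.8200, hold=7.2597 ⇒ V=7.2597 continue | (k=2,j=2): S=140.7750, (K−S)⁺=0.0000, hold=1.1894 ⇒ V=1.1894 continue  boundary S*=98.1566
step 1: (k=1,j=0): S=107.4165, (K−S)⁺=11.9535, hold=13.6548 ⇒ V=13.6548 continue | (k=1,j=1): S=128.6394, (K−S)⁺=0.0000, hold=3.9907 ⇒ V=3.9907 continue  boundary S*=-
step 0: (k=0,j=0): S=117.5500, (K−S)⁺=1.8200, hold=8.4300 ⇒ V=8.4300 continue  boundary S*=-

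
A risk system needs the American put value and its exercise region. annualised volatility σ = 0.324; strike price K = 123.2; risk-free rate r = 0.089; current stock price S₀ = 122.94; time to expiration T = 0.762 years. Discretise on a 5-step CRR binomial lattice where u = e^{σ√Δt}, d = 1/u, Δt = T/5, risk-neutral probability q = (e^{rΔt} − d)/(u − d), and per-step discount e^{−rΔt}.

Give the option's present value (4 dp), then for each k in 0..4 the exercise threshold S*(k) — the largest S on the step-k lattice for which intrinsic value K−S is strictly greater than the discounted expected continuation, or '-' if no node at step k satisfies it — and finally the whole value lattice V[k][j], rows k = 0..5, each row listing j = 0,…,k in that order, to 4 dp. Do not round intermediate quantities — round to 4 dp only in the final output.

Δt=0.15240, u=1.13483, d=0.88119, q=0.52226, disc=e^(-rΔt)=0.98653
k=5 terminal: V=max(K-S,0) → 57.8816 39.0801 14.8668 0.0000 0.0000 0.0000
k=4: j=0 S=74.1254 intr=49.0746 cont=47.4148 V=49.0746[EX]; j=1 S=95.4619 intr=27.7381 cont=26.0783 V=27.7381[EX]; j=2 S=122.9400 intr=0.2600 cont=7.0068 V=7.0068[hold]; j=3 S=158.3275 intr=0.0000 cont=0.0000 V=0.0000[hold]; j=4 S=203.9010 intr=0.0000 cont=0.0000 V=0.0000[hold]  S*(4)=95.4619
k=3: j=0 S=84.1199 intr=39.0801 cont=37.4204 V=39.0801[EX]; j=1 S=108.3332 intr=14.8668 cont=16.6831 V=16.6831[hold]; j=2 S=139.5162 intr=0.0000 cont=3.3023 V=3.3023[hold]; j=3 S=179.6751 intr=0.0000 cont=0.0000 V=0.0000[hold]  S*(3)=84.1199
k=2: j=0 S=95.4619 intr=27.7381 cont=27.0142 V=27.7381[EX]; j=1 S=122.9400 intr=0.2600 cont=9.5642 V=9.5642[hold]; j=2 S=158.3275 intr=0.0000 cont=1.5564 V=1.5564[hold]  S*(2)=95.4619
k=1: j=0 S=108.3332 intr=14.8668 cont=18.0008 V=18.0008[hold]; j=1 S=139.5162 intr=0.0000 cont=5.3096 V=5.3096[hold]  S*(1)=-
k=0: j=0 S=122.9400 intr=0.2600 cont=11.2195 V=11.2195[hold]  S*(0)=-

price = 11.2195
boundary = - - 95.4619 84.1199 95.4619
tree:
11.2195
18.0008 5.3096
27.7381 9.5642 1.5564
39.0801 16.6831 3.3023 0.0000
49.0746 27.7381 7.0068 0.0000 0.0000
57.8816 39.0801 14.8668 0.0000 0.0000 0.0000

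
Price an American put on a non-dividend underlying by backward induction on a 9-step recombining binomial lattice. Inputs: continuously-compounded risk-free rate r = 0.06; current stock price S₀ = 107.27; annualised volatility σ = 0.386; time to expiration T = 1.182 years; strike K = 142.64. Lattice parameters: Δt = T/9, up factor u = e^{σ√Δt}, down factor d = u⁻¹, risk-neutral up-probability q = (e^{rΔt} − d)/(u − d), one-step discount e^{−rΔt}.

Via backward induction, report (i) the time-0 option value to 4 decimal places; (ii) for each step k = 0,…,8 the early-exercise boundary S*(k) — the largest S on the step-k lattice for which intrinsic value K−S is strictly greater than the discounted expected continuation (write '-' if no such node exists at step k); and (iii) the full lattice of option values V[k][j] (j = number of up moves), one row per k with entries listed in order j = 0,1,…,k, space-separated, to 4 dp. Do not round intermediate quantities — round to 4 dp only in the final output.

params: Δt=0.13133 u=1.15014 d=0.86946 q=0.49327 e^(-rΔt)=0.99215
t_9 payoffs: 112.1812 102.3483 89.3410 72.1345 49.3733 19.2642 0.0000 0.0000 0.0000 0.0000
t_8: node(8,0) S=35.0319 payoff=107.6081 vs cont=106.4885 → 107.6081 [stop]  node(8,1) S=46.3412 payoff=96.2988 vs cont=95.1792 → 96.2988 [stop]  node(8,2) S=61.3015 payoff=81.3385 vs cont=80.2189 → 81.3385 [stop]  node(8,3) S=81.0914 payoff=61.5486 vs cont=60.4290 → 61.5486 [stop]  node(8,4) S=107.2700 payoff=35.3700 vs cont=34.2504 → 35.3700 [stop]  node(8,5) S=141.8998 payoff=0.7402 vs cont=9.6851 → 9.6851 [wait]  node(8,6) S=187.7092 payoff=0.0000 vs cont=0.0000 → 0.0000 [wait]  node(8,7) S=248.3070 payoff=0.0000 vs cont=0.0000 → 0.0000 [wait]  node(8,8) S=328.4677 payoff=0.0000 vs cont=0.0000 → 0.0000 [wait]  ⇒ S*(8)=107.2700
t_7: node(7,0) S=40.2917 payoff=102.3483 vs cont=101.2287 → 102.3483 [stop]  node(7,1) S=53.2990 payoff=89.3410 vs cont=88.2214 → 89.3410 [stop]  node(7,2) S=70.5055 payoff=72.1345 vs cont=71.0149 → 72.1345 [stop]  node(7,3) S=93.2667 payoff=49.3733 vs cont=48.2537 → 49.3733 [stop]  node(7,4) S=123.3758 payoff=19.2642 vs cont=22.5222 → 22.5222 [wait]  node(7,5) S=163.2051 payoff=0.0000 vs cont=4.8692 → 4.8692 [wait]  node(7,6) S=215.8923 payoff=0.0000 vs cont=0.0000 → 0.0000 [wait]  node(7,7) S=285.5886 payoff=0.0000 vs cont=0.0000 → 0.0000 [wait]  ⇒ S*(7)=93.2667
t_6: node(6,0) S=46.3412 payoff=96.2988 vs cont=95.1792 → 96.2988 [stop]  node(6,1) S=61.3015 payoff=81.3385 vs cont=80.2189 → 81.3385 [stop]  node(6,2) S=81.0914 payoff=61.5486 vs cont=60.4290 → 61.5486 [stop]  node(6,3) S=107.2700 payoff=35.3700 vs cont=35.8449 → 35.8449 [wait]  node(6,4) S=141.8998 payoff=0.7402 vs cont=13.7061 → 13.7061 [wait]  node(6,5) S=187.7092 payoff=0.0000 vs cont=2.4480 → 2.4480 [wait]  node(6,6) S=248.3070 payoff=0.0000 vs cont=0.0000 → 0.0000 [wait]  ⇒ S*(6)=81.0914
t_5: node(5,0) S=53.2990 payoff=89.3410 vs cont=88.2214 → 89.3410 [stop]  node(5,1) S=70.5055 payoff=72.1345 vs cont=71.0149 → 72.1345 [stop]  node(5,2) S=93.2667 payoff=49.3733 vs cont=48.4862 → 49.3733 [stop]  node(5,3) S=123.3758 payoff=19.2642 vs cont=24.7288 → 24.7288 [wait]  node(5,4) S=163.2051 payoff=0.0000 vs cont=8.0888 → 8.0888 [wait]  node(5,5) S=215.8923 payoff=0.0000 vs cont=1.2307 → 1.2307 [wait]  ⇒ S*(5)=93.2667
t_4: node(4,0) S=61.3015 payoff=81.3385 vs cont=80.2189 → 81.3385 [stop]  node(4,1) S=81.0914 payoff=61.5486 vs cont=60.4290 → 61.5486 [stop]  node(4,2) S=107.2700 payoff=35.3700 vs cont=36.9248 → 36.9248 [wait]  node(4,3) S=141.8998 payoff=0.7402 vs cont=16.3911 → 16.3911 [wait]  node(4,4) S=187.7092 payoff=0.0000 vs cont=4.6690 → 4.6690 [wait]  ⇒ S*(4)=81.0914
t_3: node(3,0) S=70.5055 payoff=72.1345 vs cont=71.0149 → 72.1345 [stop]  node(3,1) S=93.2667 payoff=49.3733 vs cont=49.0147 → 49.3733 [stop]  node(3,2) S=123.3758 payoff=19.2642 vs cont=26.5858 → 26.5858 [wait]  node(3,3) S=163.2051 payoff=0.0000 vs cont=10.5257 → 10.5257 [wait]  ⇒ S*(3)=93.2667
t_2: node(2,0) S=81.0914 payoff=61.5486 vs cont=60.4290 → 61.5486 [stop]  node(2,1) S=107.2700 payoff=35.3700 vs cont=37.8336 → 37.8336 [wait]  node(2,2) S=141.8998 payoff=0.7402 vs cont=18.5173 → 18.5173 [wait]  ⇒ S*(2)=81.0914
t_1: node(1,0) S=93.2667 payoff=49.3733 vs cont=49.4594 → 49.4594 [wait]  node(1,1) S=123.3758 payoff=19.2642 vs cont=28.0833 → 28.0833 [wait]  ⇒ S*(1)=-
t_0: node(0,0) S=107.2700 payoff=35.3700 vs cont=38.6098 → 38.6098 [wait]  ⇒ S*(0)=-

price = 38.6098
boundary = - - 81.0914 93.2667 81.0914 93.2667 81.0914 93.2667 107.2700
tree:
38.6098
49.4594 28.0833
61.5486 37.8336 18.5173
72.1345 49.3733 26.5858 10.5257
81.3385 61.5486 36.9248 16.3911 4.6690
89.3410 72.1345 49.3733 24.7288 8.0888 1.2307
96.2988 81.3385 61.5486 35.8449 13.7061 2.4480 0.0000
102.3483 89.3410 72.1345 49.3733 22.5222 4.8692 0.0000 0.0000
107.6081 96.2988 81.3385 61.5486 35.3700 9.6851 0.0000 0.0000 0.0000
112.1812 102.3483 89.3410 72.1345 49.3733 19.2642 0.0000 0.0000 0.0000 0.0000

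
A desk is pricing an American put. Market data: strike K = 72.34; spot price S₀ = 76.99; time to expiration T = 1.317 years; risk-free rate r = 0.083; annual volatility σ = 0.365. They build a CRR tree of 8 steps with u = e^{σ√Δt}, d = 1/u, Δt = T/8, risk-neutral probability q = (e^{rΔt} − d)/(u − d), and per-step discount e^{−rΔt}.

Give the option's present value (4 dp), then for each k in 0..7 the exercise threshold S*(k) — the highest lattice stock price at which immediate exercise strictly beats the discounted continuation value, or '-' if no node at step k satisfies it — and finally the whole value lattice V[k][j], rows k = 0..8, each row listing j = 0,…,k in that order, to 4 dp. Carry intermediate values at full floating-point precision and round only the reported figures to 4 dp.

price = 7.3510
boundary = - - - 49.3723 42.5762 49.3723 57.2533 49.3723
tree:
7.3510
11.1018 3.9362
16.2552 6.4369 1.6334
22.9677 10.2276 2.9587 0.4008
29.7638 15.6776 5.2534 0.8280 0.0000
35.6245 22.9677 9.0780 1.7107 0.0000 0.0000
40.6784 29.7638 15.0867 3.5344 0.0000 0.0000 0.0000
45.0366 35.6245 22.9677 7.3022 0.0000 0.0000 0.0000 0.0000
48.7950 40.6784 29.7638 15.0867 0.0000 0.0000 0.0000 0.0000 0.0000

params: Δt=0.16462 u=1.15962 d=0.86235 q=0.50932 e^(-rΔt)=0.98643
t_8 payoffs: 48.7950 40.6784 29.7638 15.0867 0.0000 0.0000 0.0000 0.0000 0.0000
t_7: node(7,0) S=27.3034 payoff=45.0366 vs cont=44.0549 → 45.0366 [stop]  node(7,1) S=36.7155 payoff=35.6245 vs cont=34.6427 → 35.6245 [stop]  node(7,2) S=49.3723 payoff=22.9677 vs cont=21.9859 → 22.9677 [stop]  node(7,3) S=66.3923 payoff=5.9477 vs cont=7.3022 → 7.3022 [wait]  node(7,4) S=89.2794 payoff=0.0000 vs cont=0.0000 → 0.0000 [wait]  node(7,5) S=120.0563 payoff=0.0000 vs cont=0.0000 → 0.0000 [wait]  node(7,6) S=161.4428 payoff=0.0000 vs cont=0.0000 → 0.0000 [wait]  node(7,7) S=217.0964 payoff=0.0000 vs cont=0.0000 → 0.0000 [wait]  ⇒ S*(7)=49.3723
t_6: node(6,0) S=31.6616 payoff=40.6784 vs cont=39.6967 → 40.6784 [stop]  node(6,1) S=42.5762 payoff=29.7638 vs cont=28.7821 → 29.7638 [stop]  node(6,2) S=57.2533 payoff=15.0867 vs cont=14.7855 → 15.0867 [stop]  node(6,3) S=76.9900 payoff=0.0000 vs cont=3.5344 → 3.5344 [wait]  node(6,4) S=103.5305 payoff=0.0000 vs cont=0.0000 → 0.0000 [wait]  node(6,5) S=139.2201 payoff=0.0000 vs cont=0.0000 → 0.0000 [wait]  node(6,6) S=187.2129 payoff=0.0000 vs cont=0.0000 → 0.0000 [wait]  ⇒ S*(6)=57.2533
t_5: node(5,0) S=36.7155 payoff=35.6245 vs cont=34.6427 → 35.6245 [stop]  node(5,1) S=49.3723 payoff=22.9677 vs cont=21.9859 → 22.9677 [stop]  node(5,2) S=66.3923 payoff=5.9477 vs cont=9.0780 → 9.0780 [wait]  node(5,3) S=89.2794 payoff=0.0000 vs cont=1.7107 → 1.7107 [wait]  node(5,4) S=120.0563 payoff=0.0000 vs cont=0.0000 → 0.0000 [wait]  node(5,5) S=161.4428 payoff=0.0000 vs cont=0.0000 → 0.0000 [wait]  ⇒ S*(5)=49.3723
t_4: node(4,0) S=42.5762 payoff=29.7638 vs cont=28.7821 → 29.7638 [stop]  node(4,1) S=57.2533 payoff=15.0867 vs cont=15.6776 → 15.6776 [wait]  node(4,2) S=76.9900 payoff=0.0000 vs cont=5.2534 → 5.2534 [wait]  node(4,3) S=103.5305 payoff=0.0000 vs cont=0.8280 → 0.8280 [wait]  node(4,4) S=139.2201 payoff=0.0000 vs cont=0.0000 → 0.0000 [wait]  ⇒ S*(4)=42.5762
t_3: node(3,0) S=49.3723 payoff=22.9677 vs cont=22.2828 → 22.9677 [stop]  node(3,1) S=66.3923 payoff=5.9477 vs cont=10.2276 → 10.2276 [wait]  node(3,2) S=89.2794 payoff=0.0000 vs cont=2.9587 → 2.9587 [wait]  node(3,3) S=120.0563 payoff=0.0000 vs cont=0.4008 → 0.4008 [wait]  ⇒ S*(3)=49.3723
t_2: node(2,0) S=57.2533 payoff=15.0867 vs cont=16.2552 → 16.2552 [wait]  node(2,1) S=76.9900 payoff=0.0000 vs cont=6.4369 → 6.4369 [wait]  node(2,2) S=103.5305 payoff=0.0000 vs cont=1.6334 → 1.6334 [wait]  ⇒ S*(2)=-
t_1: node(1,0) S=66.3923 payoff=5.9477 vs cont=11.1018 → 11.1018 [wait]  node(1,1) S=89.2794 payoff=0.0000 vs cont=3.9362 → 3.9362 [wait]  ⇒ S*(1)=-
t_0: node(0,0) S=76.9900 payoff=0.0000 vs cont=7.3510 → 7.3510 [wait]  ⇒ S*(0)=-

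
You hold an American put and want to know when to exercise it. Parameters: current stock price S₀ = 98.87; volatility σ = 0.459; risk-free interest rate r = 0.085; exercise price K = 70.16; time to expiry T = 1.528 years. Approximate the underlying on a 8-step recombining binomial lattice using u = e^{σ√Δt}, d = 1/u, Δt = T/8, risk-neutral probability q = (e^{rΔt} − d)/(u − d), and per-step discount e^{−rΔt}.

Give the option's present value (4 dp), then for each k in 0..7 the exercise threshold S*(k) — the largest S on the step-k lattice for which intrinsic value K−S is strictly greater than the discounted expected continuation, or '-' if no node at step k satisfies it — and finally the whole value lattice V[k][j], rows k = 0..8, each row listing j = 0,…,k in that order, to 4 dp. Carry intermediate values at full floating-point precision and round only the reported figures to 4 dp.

price = 5.3404
boundary = - - - - 44.3188 36.2634 44.3188 54.1635
tree:
5.3404
8.2684 2.4776
12.4860 4.1640 0.8090
18.2952 6.8695 1.4931 0.1255
25.8412 11.0686 2.7377 0.2503 0.0000
33.8966 17.2859 4.9808 0.4993 0.0000 0.0000
40.4878 25.8412 8.9775 0.9962 0.0000 0.0000 0.0000
45.8810 33.8966 15.9965 1.9874 0.0000 0.0000 0.0000 0.0000
50.2940 40.4878 25.8412 3.9648 0.0000 0.0000 0.0000 0.0000 0.0000

Δt=0.19100  u=1.22213  d=0.81824  q=0.49054  discount=0.98390
step 8 (expiry): payoffs max(K−S,0) = 50.2940 40.4878 25.8412 3.9648 0.0000 0.0000 0.0000 0.0000 0.0000
step 7: (k=7,j=0): S=24.2790, (K−S)⁺=45.8810, hold=44.7512 ⇒ V=45.8810 exercise | (k=7,j=1): S=36.2634, (K−S)⁺=33.8966, hold=32.7667 ⇒ V=33.8966 exercise | (k=7,j=2): S=54.1635, (K−S)⁺=15.9965, hold=14.8666 ⇒ V=15.9965 exercise | (k=7,j=3): S=80.8994, (K−S)⁺=0.0000, hold=1.9874 ⇒ V=1.9874 continue | (k=7,j=4): S=120.8325, (K−S)⁺=0.0000, hold=0.0000 ⇒ V=0.0000 continue | (k=7,j=5): S=180.4771, (K−S)⁺=0.0000, hold=0.0000 ⇒ V=0.0000 continue | (k=7,j=6): S=269.5630, (K−S)⁺=0.0000, hold=0.0000 ⇒ V=0.0000 continue | (k=7,j=7): S=402.6231, (K−S)⁺=0.0000, hold=0.0000 ⇒ V=0.0000 continue  boundary S*=54.1635
step 6: (k=6,j=0): S=29.6722, (K−S)⁺=40.4878, hold=39.3580 ⇒ V=40.4878 exercise | (k=6,j=1): S=44.3188, (K−S)⁺=25.8412, hold=24.7114 ⇒ V=25.8412 exercise | (k=6,j=2): S=66.1952, (K−S)⁺=3.9648, hold=8.9775 ⇒ V=8.9775 continue | (k=6,j=3): S=98.8700, (K−S)⁺=0.0000, hold=0.9962 ⇒ V=0.9962 continue | (k=6,j=4): S=147.6736, (K−S)⁺=0.0000, hold=0.0000 ⇒ V=0.0000 continue | (k=6,j=5): S=220.5673, (K−S)⁺=0.0000, hold=0.0000 ⇒ V=0.0000 continue | (k=6,j=6): S=329.4424, (K−S)⁺=0.0000, hold=0.0000 ⇒ V=0.0000 continue  boundary S*=44.3188
step 5: (k=5,j=0): S=36.2634, (K−S)⁺=33.8966, hold=32.7667 ⇒ V=33.8966 exercise | (k=5,j=1): S=54.1635, (K−S)⁺=15.9965, hold=17.2859 ⇒ V=17.2859 continue | (k=5,j=2): S=80.8994, (K−S)⁺=0.0000, hold=4.9808 ⇒ V=4.9808 continue | (k=5,j=3): S=120.8325, (K−S)⁺=0.0000, hold=0.4993 ⇒ V=0.4993 continue | (k=5,j=4): S=180.4771, (K−S)⁺=0.0000, hold=0.0000 ⇒ V=0.0000 continue | (k=5,j=5): S=269.5630, (K−S)⁺=0.0000, hold=0.0000 ⇒ V=0.0000 continue  boundary S*=36.2634
step 4: (k=4,j=0): S=44.3188, (K−S)⁺=25.8412, hold=25.3337 ⇒ V=25.8412 exercise | (k=4,j=1): S=66.1952, (K−S)⁺=3.9648, hold=11.0686 ⇒ V=11.0686 continue | (k=4,j=2): S=98.8700, (K−S)⁺=0.0000, hold=2.7377 ⇒ V=2.7377 continue | (k=4,j=3): S=147.6736, (K−S)⁺=0.0000, hold=0.2503 ⇒ V=0.2503 continue | (k=4,j=4): S=220.5673, (K−S)⁺=0.0000, hold=0.0000 ⇒ V=0.0000 continue  boundary S*=44.3188
step 3: (k=3,j=0): S=54.1635, (K−S)⁺=15.9965, hold=18.2952 ⇒ V=18.2952 continue | (k=3,j=1): S=80.8994, (K−S)⁺=0.0000, hold=6.8695 ⇒ V=6.8695 continue | (k=3,j=2): S=120.8325, (K−S)⁺=0.0000, hold=1.4931 ⇒ V=1.4931 continue | (k=3,j=3): S=180.4771, (K−S)⁺=0.0000, hold=0.1255 ⇒ V=0.1255 continue  boundary S*=-
step 2: (k=2,j=0): S=66.1952, (K−S)⁺=3.9648, hold=12.4860 ⇒ V=12.4860 continue | (k=2,j=1): S=98.8700, (K−S)⁺=0.0000, hold=4.1640 ⇒ V=4.1640 continue | (k=2,j=2): S=147.6736, (K−S)⁺=0.0000, hold=0.8090 ⇒ V=0.8090 continue  boundary S*=-
step 1: (k=1,j=0): S=80.8994, (K−S)⁺=0.0000, hold=8.2684 ⇒ V=8.2684 continue | (k=1,j=1): S=120.8325, (K−S)⁺=0.0000, hold=2.4776 ⇒ V=2.4776 continue  boundary S*=-
step 0: (k=0,j=0): S=98.8700, (K−S)⁺=0.0000, hold=5.3404 ⇒ V=5.3404 continue  boundary S*=-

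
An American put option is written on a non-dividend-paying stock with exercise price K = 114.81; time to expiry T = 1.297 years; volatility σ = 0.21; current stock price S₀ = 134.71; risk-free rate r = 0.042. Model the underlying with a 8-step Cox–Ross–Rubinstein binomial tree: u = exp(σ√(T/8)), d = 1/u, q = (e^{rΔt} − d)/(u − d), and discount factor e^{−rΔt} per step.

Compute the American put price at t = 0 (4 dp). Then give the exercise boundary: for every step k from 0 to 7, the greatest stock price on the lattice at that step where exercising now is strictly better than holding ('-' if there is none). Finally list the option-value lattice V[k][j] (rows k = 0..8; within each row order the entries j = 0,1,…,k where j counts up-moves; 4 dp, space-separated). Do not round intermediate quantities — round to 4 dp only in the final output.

params: Δt=0.16212 u=1.08823 d=0.91892 q=0.51923 e^(-rΔt)=0.99321
t_8 payoffs: 46.3208 33.7014 18.7570 1.0589 0.0000 0.0000 0.0000 0.0000 0.0000
t_7: node(7,0) S=74.5323 payoff=40.2777 vs cont=39.4986 → 40.2777 [stop]  node(7,1) S=88.2651 payoff=26.5449 vs cont=25.7658 → 26.5449 [stop]  node(7,2) S=104.5281 payoff=10.2819 vs cont=9.5027 → 10.2819 [stop]  node(7,3) S=123.7877 payoff=0.0000 vs cont=0.5057 → 0.5057 [wait]  node(7,4) S=146.5960 payoff=0.0000 vs cont=0.0000 → 0.0000 [wait]  node(7,5) S=173.6067 payoff=0.0000 vs cont=0.0000 → 0.0000 [wait]  node(7,6) S=205.5942 payoff=0.0000 vs cont=0.0000 → 0.0000 [wait]  node(7,7) S=243.4755 payoff=0.0000 vs cont=0.0000 → 0.0000 [wait]  ⇒ S*(7)=104.5281
t_6: node(6,0) S=81.1086 payoff=33.7014 vs cont=32.9223 → 33.7014 [stop]  node(6,1) S=96.0530 payoff=18.7570 vs cont=17.9779 → 18.7570 [stop]  node(6,2) S=113.7511 payoff=1.0589 vs cont=5.1705 → 5.1705 [wait]  node(6,3) S=134.7100 payoff=0.0000 vs cont=0.2415 → 0.2415 [wait]  node(6,4) S=159.5307 payoff=0.0000 vs cont=0.0000 → 0.0000 [wait]  node(6,5) S=188.9246 payoff=0.0000 vs cont=0.0000 → 0.0000 [wait]  node(6,6) S=223.7345 payoff=0.0000 vs cont=0.0000 → 0.0000 [wait]  ⇒ S*(6)=96.0530
t_5: node(5,0) S=88.2651 payoff=26.5449 vs cont=25.7658 → 26.5449 [stop]  node(5,1) S=104.5281 payoff=10.2819 vs cont=11.6231 → 11.6231 [wait]  node(5,2) S=123.7877 payoff=0.0000 vs cont=2.5935 → 2.5935 [wait]  node(5,3) S=146.5960 payoff=0.0000 vs cont=0.1153 → 0.1153 [wait]  node(5,4) S=173.6067 payoff=0.0000 vs cont=0.0000 → 0.0000 [wait]  node(5,5) S=205.5942 payoff=0.0000 vs cont=0.0000 → 0.0000 [wait]  ⇒ S*(5)=88.2651
t_4: node(4,0) S=96.0530 payoff=18.7570 vs cont=18.6695 → 18.7570 [stop]  node(4,1) S=113.7511 payoff=1.0589 vs cont=6.8876 → 6.8876 [wait]  node(4,2) S=134.7100 payoff=0.0000 vs cont=1.2979 → 1.2979 [wait]  node(4,3) S=159.5307 payoff=0.0000 vs cont=0.0551 → 0.0551 [wait]  node(4,4) S=188.9246 payoff=0.0000 vs cont=0.0000 → 0.0000 [wait]  ⇒ S*(4)=96.0530
t_3: node(3,0) S=104.5281 payoff=10.2819 vs cont=12.5086 → 12.5086 [wait]  node(3,1) S=123.7877 payoff=0.0000 vs cont=3.9582 → 3.9582 [wait]  node(3,2) S=146.5960 payoff=0.0000 vs cont=0.6481 → 0.6481 [wait]  node(3,3) S=173.6067 payoff=0.0000 vs cont=0.0263 → 0.0263 [wait]  ⇒ S*(3)=-
t_2: node(2,0) S=113.7511 payoff=1.0589 vs cont=8.0142 → 8.0142 [wait]  node(2,1) S=134.7100 payoff=0.0000 vs cont=2.2243 → 2.2243 [wait]  node(2,2) S=159.5307 payoff=0.0000 vs cont=0.3230 → 0.3230 [wait]  ⇒ S*(2)=-
t_1: node(1,0) S=123.7877 payoff=0.0000 vs cont=4.9740 → 4.9740 [wait]  node(1,1) S=146.5960 payoff=0.0000 vs cont=1.2287 → 1.2287 [wait]  ⇒ S*(1)=-
t_0: node(0,0) S=134.7100 payoff=0.0000 vs cont=3.0088 → 3.0088 [wait]  ⇒ S*(0)=-

price = 3.0088
boundary = - - - - 96.0530 88.2651 96.0530 104.5281
tree:
3.0088
4.9740 1.2287
8.0142 2.2243 0.3230
12.5086 3.9582 0.6481 0.0263
18.7570 6.8876 1.2979 0.0551 0.0000
26.5449 11.6231 2.5935 0.1153 0.0000 0.0000
33.7014 18.7570 5.1705 0.2415 0.0000 0.0000 0.0000
40.2777 26.5449 10.2819 0.5057 0.0000 0.0000 0.0000 0.0000
46.3208 33.7014 18.7570 1.0589 0.0000 0.0000 0.0000 0.0000 0.0000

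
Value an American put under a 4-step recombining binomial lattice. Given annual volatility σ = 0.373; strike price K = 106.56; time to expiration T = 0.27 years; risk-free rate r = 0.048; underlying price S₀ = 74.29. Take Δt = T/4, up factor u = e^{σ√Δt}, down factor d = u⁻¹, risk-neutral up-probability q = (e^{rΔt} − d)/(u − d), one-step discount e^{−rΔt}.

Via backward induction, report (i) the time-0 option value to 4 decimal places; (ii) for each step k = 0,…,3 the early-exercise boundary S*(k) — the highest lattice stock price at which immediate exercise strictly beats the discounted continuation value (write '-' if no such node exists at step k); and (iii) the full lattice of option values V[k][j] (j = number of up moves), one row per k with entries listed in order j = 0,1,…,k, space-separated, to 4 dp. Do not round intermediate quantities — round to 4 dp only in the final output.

params: Δt=0.06750 u=1.10176 d=0.90764 q=0.49251 e^(-rΔt)=0.99677
t_4 payoffs: 56.1422 45.3592 32.2700 16.3813 0.0000
t_3: node(3,0) S=55.5482 payoff=51.0118 vs cont=50.6671 → 51.0118 [stop]  node(3,1) S=67.4285 payoff=39.1315 vs cont=38.7868 → 39.1315 [stop]  node(3,2) S=81.8497 payoff=24.7103 vs cont=24.3656 → 24.7103 [stop]  node(3,3) S=99.3552 payoff=7.2048 vs cont=8.2865 → 8.2865 [wait]  ⇒ S*(3)=81.8497
t_2: node(2,0) S=61.2008 payoff=45.3592 vs cont=45.0145 → 45.3592 [stop]  node(2,1) S=74.2900 payoff=32.2700 vs cont=31.9253 → 32.2700 [stop]  node(2,2) S=90.1787 payoff=16.3813 vs cont=16.5676 → 16.5676 [wait]  ⇒ S*(2)=74.2900
t_1: node(1,0) S=67.4285 payoff=39.1315 vs cont=38.7868 → 39.1315 [stop]  node(1,1) S=81.8497 payoff=24.7103 vs cont=24.4571 → 24.7103 [stop]  ⇒ S*(1)=81.8497
t_0: node(0,0) S=74.2900 payoff=32.2700 vs cont=31.9253 → 32.2700 [stop]  ⇒ S*(0)=74.2900

price = 32.2700
boundary = 74.2900 81.8497 74.2900 81.8497
tree:
32.2700
39.1315 24.7103
45.3592 32.2700 16.5676
51.0118 39.1315 24.7103 8.2865
56.1422 45.3592 32.2700 16.3813 0.0000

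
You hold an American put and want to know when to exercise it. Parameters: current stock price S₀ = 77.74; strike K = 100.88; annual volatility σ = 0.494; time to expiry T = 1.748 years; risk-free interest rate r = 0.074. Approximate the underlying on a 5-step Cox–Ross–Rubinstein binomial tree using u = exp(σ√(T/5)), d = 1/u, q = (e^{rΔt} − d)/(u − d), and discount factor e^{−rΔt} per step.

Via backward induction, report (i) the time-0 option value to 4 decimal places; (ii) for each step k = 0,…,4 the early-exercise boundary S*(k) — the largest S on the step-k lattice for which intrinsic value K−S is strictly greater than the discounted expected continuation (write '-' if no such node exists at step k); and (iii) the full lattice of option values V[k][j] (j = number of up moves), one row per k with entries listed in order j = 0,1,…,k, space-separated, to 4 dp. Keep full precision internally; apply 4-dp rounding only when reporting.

price = 29.8579
boundary = - 58.0487 43.3452 58.0487 77.7400
tree:
29.8579
42.8313 16.9880
57.5348 27.5246 6.1322
68.5140 42.8313 11.9121 0.0000
76.7122 57.5348 23.1400 0.0000 0.0000
82.8338 68.5140 42.8313 0.0000 0.0000 0.0000

params: Δt=0.34960 u=1.33922 d=0.74670 q=0.47172 e^(-rΔt)=0.97446
t_5 payoffs: 82.8338 68.5140 42.8313 0.0000 0.0000 0.0000
t_4: node(4,0) S=24.1678 payoff=76.7122 vs cont=74.1359 → 76.7122 [stop]  node(4,1) S=43.3452 payoff=57.5348 vs cont=54.9585 → 57.5348 [stop]  node(4,2) S=77.7400 payoff=23.1400 vs cont=22.0489 → 23.1400 [stop]  node(4,3) S=139.4275 payoff=0.0000 vs cont=0.0000 → 0.0000 [wait]  node(4,4) S=250.0646 payoff=0.0000 vs cont=0.0000 → 0.0000 [wait]  ⇒ S*(4)=77.7400
t_3: node(3,0) S=32.3660 payoff=68.5140 vs cont=65.9377 → 68.5140 [stop]  node(3,1) S=58.0487 payoff=42.8313 vs cont=40.2549 → 42.8313 [stop]  node(3,2) S=104.1110 payoff=0.0000 vs cont=11.9121 → 11.9121 [wait]  node(3,3) S=186.7240 payoff=0.0000 vs cont=0.0000 → 0.0000 [wait]  ⇒ S*(3)=58.0487
t_2: node(2,0) S=43.3452 payoff=57.5348 vs cont=54.9585 → 57.5348 [stop]  node(2,1) S=77.7400 payoff=23.1400 vs cont=27.5246 → 27.5246 [wait]  node(2,2) S=139.4275 payoff=0.0000 vs cont=6.1322 → 6.1322 [wait]  ⇒ S*(2)=43.3452
t_1: node(1,0) S=58.0487 payoff=42.8313 vs cont=42.2704 → 42.8313 [stop]  node(1,1) S=104.1110 payoff=0.0000 vs cont=16.9880 → 16.9880 [wait]  ⇒ S*(1)=58.0487
t_0: node(0,0) S=77.7400 payoff=23.1400 vs cont=29.8579 → 29.8579 [wait]  ⇒ S*(0)=-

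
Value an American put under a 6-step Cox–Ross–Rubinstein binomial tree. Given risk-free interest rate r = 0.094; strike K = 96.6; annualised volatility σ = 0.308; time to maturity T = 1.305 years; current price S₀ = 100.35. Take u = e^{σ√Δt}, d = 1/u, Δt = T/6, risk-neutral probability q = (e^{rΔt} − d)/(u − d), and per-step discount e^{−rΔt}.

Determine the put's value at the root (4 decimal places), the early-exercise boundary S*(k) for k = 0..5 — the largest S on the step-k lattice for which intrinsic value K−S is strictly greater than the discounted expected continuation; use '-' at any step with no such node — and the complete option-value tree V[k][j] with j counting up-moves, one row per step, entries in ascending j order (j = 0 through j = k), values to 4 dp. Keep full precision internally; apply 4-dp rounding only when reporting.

price = 7.7680
boundary = - - 75.2925 65.2182 75.2925 65.2182
tree:
7.7680
13.1092 3.4402
21.3075 6.5119 0.9116
31.3818 12.0044 2.0045 0.0000
40.1081 21.3075 4.4073 0.0000 0.0000
47.6668 31.3818 9.6907 0.0000 0.0000 0.0000
54.2142 40.1081 21.3075 0.0000 0.0000 0.0000 0.0000

Δt=0.21750  u=1.15447  d=0.86620  q=0.53580  discount=0.97976
step 6 (expiry): payoffs max(K−S,0) = 54.2142 40.1081 21.3075 0.0000 0.0000 0.0000 0.0000
step 5: (k=5,j=0): S=48.9332, (K−S)⁺=47.6668, hold=45.7119 ⇒ V=47.6668 exercise | (k=5,j=1): S=65.2182, (K−S)⁺=31.3818, hold=29.4268 ⇒ V=31.3818 exercise | (k=5,j=2): S=86.9230, (K−S)⁺=9.6770, hold=9.6907 ⇒ V=9.6907 continue | (k=5,j=3): S=115.8511, (K−S)⁺=0.0000, hold=0.0000 ⇒ V=0.0000 continue | (k=5,j=4): S=154.4065, (K−S)⁺=0.0000, hold=0.0000 ⇒ V=0.0000 continue | (k=5,j=5): S=205.7933, (K−S)⁺=0.0000, hold=0.0000 ⇒ V=0.0000 continue  boundary S*=65.2182
step 4: (k=4,j=0): S=56.4919, (K−S)⁺=40.1081, hold=38.1532 ⇒ V=40.1081 exercise | (k=4,j=1): S=75.2925, (K−S)⁺=21.3075, hold=19.3597 ⇒ V=21.3075 exercise | (k=4,j=2): S=100.3500, (K−S)⁺=0.0000, hold=4.4073 ⇒ V=4.4073 continue | (k=4,j=3): S=133.7467, (K−S)⁺=0.0000, hold=0.0000 ⇒ V=0.0000 continue | (k=4,j=4): S=178.2578, (K−S)⁺=0.0000, hold=0.0000 ⇒ V=0.0000 continue  boundary S*=75.2925
step 3: (k=3,j=0): S=65.2182, (K−S)⁺=31.3818, hold=29.4268 ⇒ V=31.3818 exercise | (k=3,j=1): S=86.9230, (K−S)⁺=9.6770, hold=12.0044 ⇒ V=12.0044 continue | (k=3,j=2): S=115.8511, (K−S)⁺=0.0000, hold=2.0045 ⇒ V=2.0045 continue | (k=3,j=3): S=154.4065, (K−S)⁺=0.0000, hold=0.0000 ⇒ V=0.0000 continue  boundary S*=65.2182
step 2: (k=2,j=0): S=75.2925, (K−S)⁺=21.3075, hold=20.5743 ⇒ V=21.3075 exercise | (k=2,j=1): S=100.3500, (K−S)⁺=0.0000, hold=6.5119 ⇒ V=6.5119 continue | (k=2,j=2): S=133.7467, (K−S)⁺=0.0000, hold=0.9116 ⇒ V=0.9116 continue  boundary S*=75.2925
step 1: (k=1,j=0): S=86.9230, (K−S)⁺=9.6770, hold=13.1092 ⇒ V=13.1092 continue | (k=1,j=1): S=115.8511, (K−S)⁺=0.0000, hold=3.4402 ⇒ V=3.4402 continue  boundary S*=-
step 0: (k=0,j=0): S=100.3500, (K−S)⁺=0.0000, hold=7.7680 ⇒ V=7.7680 continue  boundary S*=-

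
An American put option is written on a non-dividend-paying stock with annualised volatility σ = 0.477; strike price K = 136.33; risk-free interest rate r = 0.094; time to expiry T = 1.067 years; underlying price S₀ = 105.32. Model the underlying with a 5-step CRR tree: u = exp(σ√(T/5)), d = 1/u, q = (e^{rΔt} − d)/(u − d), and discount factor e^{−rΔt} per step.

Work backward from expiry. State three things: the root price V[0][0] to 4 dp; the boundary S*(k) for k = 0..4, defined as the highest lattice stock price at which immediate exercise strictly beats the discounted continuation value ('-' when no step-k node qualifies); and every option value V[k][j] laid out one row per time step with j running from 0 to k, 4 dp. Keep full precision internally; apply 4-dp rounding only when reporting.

params: Δt=0.21340 u=1.24651 d=0.80224 q=0.49074 e^(-rΔt)=0.98014
t_5 payoffs: 101.3335 81.9526 51.8384 5.0471 0.0000 0.0000
t_4: node(4,0) S=43.6236 payoff=92.7064 vs cont=89.9989 → 92.7064 [stop]  node(4,1) S=67.7823 payoff=68.5477 vs cont=65.8402 → 68.5477 [stop]  node(4,2) S=105.3200 payoff=31.0100 vs cont=28.3025 → 31.0100 [stop]  node(4,3) S=163.6461 payoff=0.0000 vs cont=2.5192 → 2.5192 [wait]  node(4,4) S=254.2730 payoff=0.0000 vs cont=0.0000 → 0.0000 [wait]  ⇒ S*(4)=105.3200
t_3: node(3,0) S=54.3774 payoff=81.9526 vs cont=79.2451 → 81.9526 [stop]  node(3,1) S=84.4916 payoff=51.8384 vs cont=49.1309 → 51.8384 [stop]  node(3,2) S=131.2829 payoff=5.0471 vs cont=16.6902 → 16.6902 [wait]  node(3,3) S=203.9872 payoff=0.0000 vs cont=1.2575 → 1.2575 [wait]  ⇒ S*(3)=84.4916
t_2: node(2,0) S=67.7823 payoff=68.5477 vs cont=65.8402 → 68.5477 [stop]  node(2,1) S=105.3200 payoff=31.0100 vs cont=33.9028 → 33.9028 [wait]  node(2,2) S=163.6461 payoff=0.0000 vs cont=8.9357 → 8.9357 [wait]  ⇒ S*(2)=67.7823
t_1: node(1,0) S=84.4916 payoff=51.8384 vs cont=50.5224 → 51.8384 [stop]  node(1,1) S=131.2829 payoff=5.0471 vs cont=21.2204 → 21.2204 [wait]  ⇒ S*(1)=84.4916
t_0: node(0,0) S=105.3200 payoff=31.0100 vs cont=36.0818 → 36.0818 [wait]  ⇒ S*(0)=-

price = 36.0818
boundary = - 84.4916 67.7823 84.4916 105.3200
tree:
36.0818
51.8384 21.2204
68.5477 33.9028 8.9357
81.9526 51.8384 16.6902 1.2575
92.7064 68.5477 31.0100 2.5192 0.0000
101.3335 81.9526 51.8384 5.0471 0.0000 0.0000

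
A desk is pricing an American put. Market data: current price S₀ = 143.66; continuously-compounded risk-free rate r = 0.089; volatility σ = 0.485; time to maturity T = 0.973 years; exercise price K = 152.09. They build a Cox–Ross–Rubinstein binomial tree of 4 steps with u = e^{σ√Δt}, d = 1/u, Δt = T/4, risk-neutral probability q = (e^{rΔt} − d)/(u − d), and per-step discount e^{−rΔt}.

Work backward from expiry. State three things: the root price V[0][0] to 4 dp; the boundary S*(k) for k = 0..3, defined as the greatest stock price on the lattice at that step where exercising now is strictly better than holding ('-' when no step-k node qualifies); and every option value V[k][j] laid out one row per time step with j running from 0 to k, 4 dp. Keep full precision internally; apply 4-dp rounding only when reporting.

price = 26.7998
boundary = - - 89.0361 113.0970
tree:
26.7998
42.0145 11.9026
63.0539 21.6376 2.1345
81.9960 38.9930 4.2419 0.0000
96.9082 63.0539 8.4300 0.0000 0.0000

Δt=0.24325, u=1.27024, d=0.78725, q=0.48580, disc=e^(-rΔt)=0.97858
k=4 terminal: V=max(K-S,0) → 96.9082 63.0539 8.4300 0.0000 0.0000
k=3: j=0 S=70.0940 intr=81.9960 cont=78.7387 V=81.9960[EX]; j=1 S=113.0970 intr=38.9930 cont=35.7358 V=38.9930[EX]; j=2 S=182.4823 intr=0.0000 cont=4.2419 V=4.2419[hold]; j=3 S=294.4358 intr=0.0000 cont=0.0000 V=0.0000[hold]  S*(3)=113.0970
k=2: j=0 S=89.0361 intr=63.0539 cont=59.7967 V=63.0539[EX]; j=1 S=143.6600 intr=8.4300 cont=21.6376 V=21.6376[hold]; j=2 S=231.7959 intr=0.0000 cont=2.1345 V=2.1345[hold]  S*(2)=89.0361
k=1: j=0 S=113.0970 intr=38.9930 cont=42.0145 V=42.0145[hold]; j=1 S=182.4823 intr=0.0000 cont=11.9026 V=11.9026[hold]  S*(1)=-
k=0: j=0 S=143.6600 intr=8.4300 cont=26.7998 V=26.7998[hold]  S*(0)=-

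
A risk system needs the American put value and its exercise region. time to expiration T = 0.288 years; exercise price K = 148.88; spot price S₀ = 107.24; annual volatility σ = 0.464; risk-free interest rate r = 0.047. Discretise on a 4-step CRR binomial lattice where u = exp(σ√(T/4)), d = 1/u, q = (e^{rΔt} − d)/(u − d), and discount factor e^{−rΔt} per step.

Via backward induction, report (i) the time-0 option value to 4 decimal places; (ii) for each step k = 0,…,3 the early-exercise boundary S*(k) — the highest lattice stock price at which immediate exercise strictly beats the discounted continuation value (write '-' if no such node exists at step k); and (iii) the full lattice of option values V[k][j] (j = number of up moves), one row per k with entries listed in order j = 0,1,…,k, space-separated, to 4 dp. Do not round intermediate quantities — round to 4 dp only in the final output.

price = 42.1975
boundary = - 94.6859 107.2400 121.4586
tree:
42.1975
54.1941 29.6267
65.2786 41.6400 16.9497
75.0654 54.1941 27.4214 5.8371
83.7065 65.2786 41.6400 11.3176 0.0000

Δt=0.07200, u=1.13259, d=0.88293, q=0.48249, disc=e^(-rΔt)=0.99662
k=4 terminal: V=max(K-S,0) → 83.7065 65.2786 41.6400 11.3176 0.0000
k=3: j=0 S=73.8146 intr=75.0654 cont=74.5624 V=75.0654[EX]; j=1 S=94.6859 intr=54.1941 cont=53.6911 V=54.1941[EX]; j=2 S=121.4586 intr=27.4214 cont=26.9184 V=27.4214[EX]; j=3 S=155.8014 intr=0.0000 cont=5.8371 V=5.8371[hold]  S*(3)=121.4586
k=2: j=0 S=83.6014 intr=65.2786 cont=64.7756 V=65.2786[EX]; j=1 S=107.2400 intr=41.6400 cont=41.1370 V=41.6400[EX]; j=2 S=137.5624 intr=11.3176 cont=16.9497 V=16.9497[hold]  S*(2)=107.2400
k=1: j=0 S=94.6859 intr=54.1941 cont=53.6911 V=54.1941[EX]; j=1 S=121.4586 intr=27.4214 cont=29.6267 V=29.6267[hold]  S*(1)=94.6859
k=0: j=0 S=107.2400 intr=41.6400 cont=42.1975 V=42.1975[hold]  S*(0)=-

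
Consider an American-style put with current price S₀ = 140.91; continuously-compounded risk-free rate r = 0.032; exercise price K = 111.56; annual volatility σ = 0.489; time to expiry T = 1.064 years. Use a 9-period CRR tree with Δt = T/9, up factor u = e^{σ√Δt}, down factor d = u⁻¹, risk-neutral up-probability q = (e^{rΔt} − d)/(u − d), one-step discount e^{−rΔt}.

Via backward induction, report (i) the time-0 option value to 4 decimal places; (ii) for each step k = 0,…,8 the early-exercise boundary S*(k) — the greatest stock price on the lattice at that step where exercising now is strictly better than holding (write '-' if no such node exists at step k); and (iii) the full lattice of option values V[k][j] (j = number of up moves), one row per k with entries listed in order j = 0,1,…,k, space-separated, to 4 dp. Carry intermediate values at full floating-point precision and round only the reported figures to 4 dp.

Δt=0.11822  u=1.18310  d=0.84524  q=0.46928  discount=0.99622
step 9 (expiry): payoffs max(K−S,0) = 80.5315 68.1289 50.7688 26.4694 0.0000 0.0000 0.0000 0.0000 0.0000 0.0000
step 8: (k=8,j=0): S=36.7097, (K−S)⁺=74.8503, hold=74.4291 ⇒ V=74.8503 exercise | (k=8,j=1): S=51.3832, (K−S)⁺=60.1768, hold=59.7556 ⇒ V=60.1768 exercise | (k=8,j=2): S=71.9219, (K−S)⁺=39.6381, hold=39.2168 ⇒ V=39.6381 exercise | (k=8,j=3): S=100.6703, (K−S)⁺=10.8897, hold=13.9947 ⇒ V=13.9947 continue | (k=8,j=4): S=140.9100, (K−S)⁺=0.0000, hold=0.0000 ⇒ V=0.0000 continue | (k=8,j=5): S=197.2342, (K−S)⁺=0.0000, hold=0.0000 ⇒ V=0.0000 continue | (k=8,j=6): S=276.0720, (K−S)⁺=0.0000, hold=0.0000 ⇒ V=0.0000 continue | (k=8,j=7): S=386.4228, (K−S)⁺=0.0000, hold=0.0000 ⇒ V=0.0000 continue | (k=8,j=8): S=540.8826, (K−S)⁺=0.0000, hold=0.0000 ⇒ V=0.0000 continue  boundary S*=71.9219
step 7: (k=7,j=0): S=43.4311, (K−S)⁺=68.1289, hold=67.7077 ⇒ V=68.1289 exercise | (k=7,j=1): S=60.7912, (K−S)⁺=50.7688, hold=50.3475 ⇒ V=50.7688 exercise | (k=7,j=2): S=85.0906, (K−S)⁺=26.4694, hold=27.4998 ⇒ V=27.4998 continue | (k=7,j=3): S=119.1027, (K−S)⁺=0.0000, hold=7.3992 ⇒ V=7.3992 continue | (k=7,j=4): S=166.7101, (K−S)⁺=0.0000, hold=0.0000 ⇒ V=0.0000 continue | (k=7,j=5): S=233.3470, (K−S)⁺=0.0000, hold=0.0000 ⇒ V=0.0000 continue | (k=7,j=6): S=326.6198, (K−S)⁺=0.0000, hold=0.0000 ⇒ V=0.0000 continue | (k=7,j=7): S=457.1754, (K−S)⁺=0.0000, hold=0.0000 ⇒ V=0.0000 continue  boundary S*=60.7912
step 6: (k=6,j=0): S=51.3832, (K−S)⁺=60.1768, hold=59.7556 ⇒ V=60.1768 exercise | (k=6,j=1): S=71.9219, (K−S)⁺=39.6381, hold=39.6986 ⇒ V=39.6986 continue | (k=6,j=2): S=100.6703, (K−S)⁺=10.8897, hold=17.9987 ⇒ V=17.9987 continue | (k=6,j=3): S=140.9100, (K−S)⁺=0.0000, hold=3.9120 ⇒ V=3.9120 continue | (k=6,j=4): S=197.2342, (K−S)⁺=0.0000, hold=0.0000 ⇒ V=0.0000 continue | (k=6,j=5): S=276.0720, (K−S)⁺=0.0000, hold=0.0000 ⇒ V=0.0000 continue | (k=6,j=6): S=386.4228, (K−S)⁺=0.0000, hold=0.0000 ⇒ V=0.0000 continue  boundary S*=51.3832
step 5: (k=5,j=0): S=60.7912, (K−S)⁺=50.7688, hold=50.3758 ⇒ V=50.7688 exercise | (k=5,j=1): S=85.0906, (K−S)⁺=26.4694, hold=29.4037 ⇒ V=29.4037 continue | (k=5,j=2): S=119.1027, (K−S)⁺=0.0000, hold=11.3451 ⇒ V=11.3451 continue | (k=5,j=3): S=166.7101, (K−S)⁺=0.0000, hold=2.0683 ⇒ V=2.0683 continue | (k=5,j=4): S=233.3470, (K−S)⁺=0.0000, hold=0.0000 ⇒ V=0.0000 continue | (k=5,j=5): S=326.6198, (K−S)⁺=0.0000, hold=0.0000 ⇒ V=0.0000 continue  boundary S*=60.7912
step 4: (k=4,j=0): S=71.9219, (K−S)⁺=39.6381, hold=40.5887 ⇒ V=40.5887 continue | (k=4,j=1): S=100.6703, (K−S)⁺=10.8897, hold=20.8501 ⇒ V=20.8501 continue | (k=4,j=2): S=140.9100, (K−S)⁺=0.0000, hold=6.9653 ⇒ V=6.9653 continue | (k=4,j=3): S=197.2342, (K−S)⁺=0.0000, hold=1.0936 ⇒ V=1.0936 continue | (k=4,j=4): S=276.0720, (K−S)⁺=0.0000, hold=0.0000 ⇒ V=0.0000 continue  boundary S*=-
step 3: (k=3,j=0): S=85.0906, (K−S)⁺=26.4694, hold=31.2074 ⇒ V=31.2074 continue | (k=3,j=1): S=119.1027, (K−S)⁺=0.0000, hold=14.2800 ⇒ V=14.2800 continue | (k=3,j=2): S=166.7101, (K−S)⁺=0.0000, hold=4.1939 ⇒ V=4.1939 continue | (k=3,j=3): S=233.3470, (K−S)⁺=0.0000, hold=0.5782 ⇒ V=0.5782 continue  boundary S*=-
step 2: (k=2,j=0): S=100.6703, (K−S)⁺=10.8897, hold=23.1758 ⇒ V=23.1758 continue | (k=2,j=1): S=140.9100, (K−S)⁺=0.0000, hold=9.5107 ⇒ V=9.5107 continue | (k=2,j=2): S=197.2342, (K−S)⁺=0.0000, hold=2.4877 ⇒ V=2.4877 continue  boundary S*=-
step 1: (k=1,j=0): S=119.1027, (K−S)⁺=0.0000, hold=16.6997 ⇒ V=16.6997 continue | (k=1,j=1): S=166.7101, (K−S)⁺=0.0000, hold=6.1914 ⇒ V=6.1914 continue  boundary S*=-
step 0: (k=0,j=0): S=140.9100, (K−S)⁺=0.0000, hold=11.7239 ⇒ V=11.7239 continue  boundary S*=-

price = 11.7239
boundary = - - - - - 60.7912 51.3832 60.7912 71.9219
tree:
11.7239
16.6997 6.1914
23.1758 9.5107 2.4877
31.2074 14.2800 4.1939 0.5782
40.5887 20.8501 6.9653 1.0936 0.0000
50.7688 29.4037 11.3451 2.0683 0.0000 0.0000
60.1768 39.6986 17.9987 3.9120 0.0000 0.0000 0.0000
68.1289 50.7688 27.4998 7.3992 0.0000 0.0000 0.0000 0.0000
74.8503 60.1768 39.6381 13.9947 0.0000 0.0000 0.0000 0.0000 0.0000
80.5315 68.1289 50.7688 26.4694 0.0000 0.0000 0.0000 0.0000 0.0000 0.0000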